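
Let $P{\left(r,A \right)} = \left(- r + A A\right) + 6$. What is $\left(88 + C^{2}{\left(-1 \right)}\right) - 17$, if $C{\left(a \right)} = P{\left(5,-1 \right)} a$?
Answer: $75$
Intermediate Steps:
$P{\left(r,A \right)} = 6 + A^{2} - r$ ($P{\left(r,A \right)} = \left(- r + A^{2}\right) + 6 = \left(A^{2} - r\right) + 6 = 6 + A^{2} - r$)
$C{\left(a \right)} = 2 a$ ($C{\left(a \right)} = \left(6 + \left(-1\right)^{2} - 5\right) a = \left(6 + 1 - 5\right) a = 2 a$)
$\left(88 + C^{2}{\left(-1 \right)}\right) - 17 = \left(88 + \left(2 \left(-1\right)\right)^{2}\right) - 17 = \left(88 + \left(-2\right)^{2}\right) - 17 = \left(88 + 4\right) - 17 = 92 - 17 = 75$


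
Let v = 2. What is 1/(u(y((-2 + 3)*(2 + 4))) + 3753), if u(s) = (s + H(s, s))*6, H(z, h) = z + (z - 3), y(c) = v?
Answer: 1/3771 ≈ 0.00026518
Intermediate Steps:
y(c) = 2
H(z, h) = -3 + 2*z (H(z, h) = z + (-3 + z) = -3 + 2*z)
u(s) = -18 + 18*s (u(s) = (s + (-3 + 2*s))*6 = (-3 + 3*s)*6 = -18 + 18*s)
1/(u(y((-2 + 3)*(2 + 4))) + 3753) = 1/((-18 + 18*2) + 3753) = 1/((-18 + 36) + 3753) = 1/(18 + 3753) = 1/3771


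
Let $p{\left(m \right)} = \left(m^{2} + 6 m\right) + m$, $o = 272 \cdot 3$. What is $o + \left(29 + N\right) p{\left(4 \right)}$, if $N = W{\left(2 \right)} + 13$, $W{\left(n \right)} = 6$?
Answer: $2928$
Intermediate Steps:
$o = 816$
$p{\left(m \right)} = m^{2} + 7 m$
$N = 19$ ($N = 6 + 13 = 19$)
$o + \left(29 + N\right) p{\left(4 \right)} = 816 + \left(29 + 19\right) 4 \left(7 + 4\right) = 816 + 48 \cdot 4 \cdot 11 = 816 + 48 \cdot 44 = 816 + 2112 = 2928$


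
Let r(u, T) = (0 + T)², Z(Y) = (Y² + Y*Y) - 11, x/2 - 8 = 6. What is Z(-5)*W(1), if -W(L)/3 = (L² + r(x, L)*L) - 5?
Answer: 351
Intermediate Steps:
x = 28 (x = 16 + 2*6 = 16 + 12 = 28)
Z(Y) = -11 + 2*Y² (Z(Y) = (Y² + Y²) - 11 = 2*Y² - 11 = -11 + 2*Y²)
r(u, T) = T²
W(L) = 15 - 3*L² - 3*L³ (W(L) = -3*((L² + L²*L) - 5) = -3*((L² + L³) - 5) = -3*(-5 + L² + L³) = 15 - 3*L² - 3*L³)
Z(-5)*W(1) = (-11 + 2*(-5)²)*(15 - 3*1² - 3*1³) = (-11 + 2*25)*(15 - 3*1 - 3*1) = (-11 + 50)*(15 - 3 - 3) = 39*9 = 351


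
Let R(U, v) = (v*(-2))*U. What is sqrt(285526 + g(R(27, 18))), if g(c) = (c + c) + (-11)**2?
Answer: sqrt(283703) ≈ 532.64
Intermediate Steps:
R(U, v) = -2*U*v (R(U, v) = (-2*v)*U = -2*U*v)
g(c) = 121 + 2*c (g(c) = 2*c + 121 = 121 + 2*c)
sqrt(285526 + g(R(27, 18))) = sqrt(285526 + (121 + 2*(-2*27*18))) = sqrt(285526 + (121 + 2*(-972))) = sqrt(285526 + (121 - 1944)) = sqrt(285526 - 1823) = sqrt(283703)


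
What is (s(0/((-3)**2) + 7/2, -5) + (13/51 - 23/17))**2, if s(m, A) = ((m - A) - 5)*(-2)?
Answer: 170569/2601 ≈ 65.578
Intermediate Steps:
s(m, A) = 10 - 2*m + 2*A (s(m, A) = (-5 + m - A)*(-2) = 10 - 2*m + 2*A)
(s(0/((-3)**2) + 7/2, -5) + (13/51 - 23/17))**2 = ((10 - 2*(0/((-3)**2) + 7/2) + 2*(-5)) + (13/51 - 23/17))**2 = ((10 - 2*(0/9 + 7*(1/2)) - 10) + (13*(1/51) - 23*1/17))**2 = ((10 - 2*(0*(1/9) + 7/2) - 10) + (13/51 - 23/17))**2 = ((10 - 2*(0 + 7/2) - 10) - 56/51)**2 = ((10 - 2*7/2 - 10) - 56/51)**2 = ((10 - 7 - 10) - 56/51)**2 = (-7 - 56/51)**2 = (-413/51)**2 = 170569/2601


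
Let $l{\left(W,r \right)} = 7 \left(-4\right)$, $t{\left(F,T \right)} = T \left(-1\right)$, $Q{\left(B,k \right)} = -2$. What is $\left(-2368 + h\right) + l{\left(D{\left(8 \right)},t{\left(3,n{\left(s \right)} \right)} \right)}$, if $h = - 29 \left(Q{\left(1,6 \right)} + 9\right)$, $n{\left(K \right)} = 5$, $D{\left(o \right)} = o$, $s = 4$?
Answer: $-2599$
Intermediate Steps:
$h = -203$ ($h = - 29 \left(-2 + 9\right) = \left(-29\right) 7 = -203$)
$t{\left(F,T \right)} = - T$
$l{\left(W,r \right)} = -28$
$\left(-2368 + h\right) + l{\left(D{\left(8 \right)},t{\left(3,n{\left(s \right)} \right)} \right)} = \left(-2368 - 203\right) - 28 = -2571 - 28 = -2599$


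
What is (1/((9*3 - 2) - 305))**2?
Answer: 1/78400 ≈ 1.2755e-5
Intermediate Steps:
(1/((9*3 - 2) - 305))**2 = (1/((27 - 2) - 305))**2 = (1/(25 - 305))**2 = (1/(-280))**2 = (-1/280)**2 = 1/78400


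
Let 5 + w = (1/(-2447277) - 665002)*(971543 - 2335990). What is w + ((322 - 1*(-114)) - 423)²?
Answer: 317223031386696359/349611 ≈ 9.0736e+11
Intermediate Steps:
w = 317223031327612100/349611 (w = -5 + (1/(-2447277) - 665002)*(971543 - 2335990) = -5 + (-1/2447277 - 665002)*(-1364447) = -5 - 1627444099555/2447277*(-1364447) = -5 + 317223031329360155/349611 = 317223031327612100/349611 ≈ 9.0736e+11)
w + ((322 - 1*(-114)) - 423)² = 317223031327612100/349611 + ((322 - 1*(-114)) - 423)² = 317223031327612100/349611 + ((322 + 114) - 423)² = 317223031327612100/349611 + (436 - 423)² = 317223031327612100/349611 + 13² = 317223031327612100/349611 + 169 = 317223031386696359/349611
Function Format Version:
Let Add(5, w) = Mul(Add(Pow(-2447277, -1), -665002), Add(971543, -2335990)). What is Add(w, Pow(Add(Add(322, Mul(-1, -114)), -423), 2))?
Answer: Rational(317223031386696359, 349611) ≈ 9.0736e+11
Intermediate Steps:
w = Rational(317223031327612100, 349611) (w = Add(-5, Mul(Add(Pow(-2447277, -1), -665002), Add(971543, -2335990))) = Add(-5, Mul(Add(Rational(-1, 2447277), -665002), -1364447)) = Add(-5, Mul(Rational(-1627444099555, 2447277), -1364447)) = Add(-5, Rational(317223031329360155, 349611)) = Rational(317223031327612100, 349611) ≈ 9.0736e+11)
Add(w, Pow(Add(Add(322, Mul(-1, -114)), -423), 2)) = Add(Rational(317223031327612100, 349611), Pow(Add(Add(322, Mul(-1, -114)), -423), 2)) = Add(Rational(317223031327612100, 349611), Pow(Add(Add(322, 114), -423), 2)) = Add(Rational(317223031327612100, 349611), Pow(Add(436, -423), 2)) = Add(Rational(317223031327612100, 349611), Pow(13, 2)) = Add(Rational(317223031327612100, 349611), 169) = Rational(317223031386696359, 349611)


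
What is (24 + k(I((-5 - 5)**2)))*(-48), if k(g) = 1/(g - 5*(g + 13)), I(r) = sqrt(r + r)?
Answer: -235536/205 - 384*sqrt(2)/205 ≈ -1151.6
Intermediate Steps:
I(r) = sqrt(2)*sqrt(r) (I(r) = sqrt(2*r) = sqrt(2)*sqrt(r))
k(g) = 1/(-65 - 4*g) (k(g) = 1/(g - 5*(13 + g)) = 1/(g + (-65 - 5*g)) = 1/(-65 - 4*g))
(24 + k(I((-5 - 5)**2)))*(-48) = (24 - 1/(65 + 4*(sqrt(2)*sqrt((-5 - 5)**2))))*(-48) = (24 - 1/(65 + 4*(sqrt(2)*sqrt((-10)**2))))*(-48) = (24 - 1/(65 + 4*(sqrt(2)*sqrt(100))))*(-48) = (24 - 1/(65 + 4*(sqrt(2)*10)))*(-48) = (24 - 1/(65 + 4*(10*sqrt(2))))*(-48) = (24 - 1/(65 + 40*sqrt(2)))*(-48) = -1152 + 48/(65 + 40*sqrt(2))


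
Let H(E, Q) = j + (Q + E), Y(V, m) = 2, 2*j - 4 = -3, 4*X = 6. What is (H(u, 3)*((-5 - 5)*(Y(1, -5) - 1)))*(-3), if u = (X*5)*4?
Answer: 1005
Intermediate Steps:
X = 3/2 (X = (¼)*6 = 3/2 ≈ 1.5000)
j = ½ (j = 2 + (½)*(-3) = 2 - 3/2 = ½ ≈ 0.50000)
u = 30 (u = ((3/2)*5)*4 = (15/2)*4 = 30)
H(E, Q) = ½ + E + Q (H(E, Q) = ½ + (Q + E) = ½ + (E + Q) = ½ + E + Q)
(H(u, 3)*((-5 - 5)*(Y(1, -5) - 1)))*(-3) = ((½ + 30 + 3)*((-5 - 5)*(2 - 1)))*(-3) = (67*(-10*1)/2)*(-3) = ((67/2)*(-10))*(-3) = -335*(-3) = 1005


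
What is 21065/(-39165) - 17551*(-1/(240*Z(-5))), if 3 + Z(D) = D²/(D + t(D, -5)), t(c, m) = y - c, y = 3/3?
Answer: 38410781/13786080 ≈ 2.7862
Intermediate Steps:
y = 1 (y = 3*(⅓) = 1)
t(c, m) = 1 - c
Z(D) = -3 + D² (Z(D) = -3 + D²/(D + (1 - D)) = -3 + D²/1 = -3 + 1*D² = -3 + D²)
21065/(-39165) - 17551*(-1/(240*Z(-5))) = 21065/(-39165) - 17551*(-1/(240*(-3 + (-5)²))) = 21065*(-1/39165) - 17551*(-1/(240*(-3 + 25))) = -4213/7833 - 17551/((-240*22)) = -4213/7833 - 17551/(-5280) = -4213/7833 - 17551*(-1/5280) = -4213/7833 + 17551/5280 = 38410781/13786080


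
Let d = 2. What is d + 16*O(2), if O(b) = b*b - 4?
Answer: 2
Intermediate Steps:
O(b) = -4 + b² (O(b) = b² - 4 = -4 + b²)
d + 16*O(2) = 2 + 16*(-4 + 2²) = 2 + 16*(-4 + 4) = 2 + 16*0 = 2 + 0 = 2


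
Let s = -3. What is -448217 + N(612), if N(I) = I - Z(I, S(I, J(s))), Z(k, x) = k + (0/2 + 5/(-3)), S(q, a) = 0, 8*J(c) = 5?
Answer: -1344646/3 ≈ -4.4822e+5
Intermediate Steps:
J(c) = 5/8 (J(c) = (1/8)*5 = 5/8)
Z(k, x) = -5/3 + k (Z(k, x) = k + (0*(1/2) + 5*(-1/3)) = k + (0 - 5/3) = k - 5/3 = -5/3 + k)
N(I) = 5/3 (N(I) = I - (-5/3 + I) = I + (5/3 - I) = 5/3)
-448217 + N(612) = -448217 + 5/3 = -1344646/3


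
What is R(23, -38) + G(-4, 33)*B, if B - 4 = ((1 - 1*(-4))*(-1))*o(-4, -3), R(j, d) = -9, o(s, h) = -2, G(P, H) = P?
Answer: -65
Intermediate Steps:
B = 14 (B = 4 + ((1 - 1*(-4))*(-1))*(-2) = 4 + ((1 + 4)*(-1))*(-2) = 4 + (5*(-1))*(-2) = 4 - 5*(-2) = 4 + 10 = 14)
R(23, -38) + G(-4, 33)*B = -9 - 4*14 = -9 - 56 = -65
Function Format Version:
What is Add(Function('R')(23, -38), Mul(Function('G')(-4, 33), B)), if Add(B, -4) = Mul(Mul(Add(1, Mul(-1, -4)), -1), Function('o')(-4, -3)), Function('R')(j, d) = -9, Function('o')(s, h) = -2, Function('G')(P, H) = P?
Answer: -65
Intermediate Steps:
B = 14 (B = Add(4, Mul(Mul(Add(1, Mul(-1, -4)), -1), -2)) = Add(4, Mul(Mul(Add(1, 4), -1), -2)) = Add(4, Mul(Mul(5, -1), -2)) = Add(4, Mul(-5, -2)) = Add(4, 10) = 14)
Add(Function('R')(23, -38), Mul(Function('G')(-4, 33), B)) = Add(-9, Mul(-4, 14)) = Add(-9, -56) = -65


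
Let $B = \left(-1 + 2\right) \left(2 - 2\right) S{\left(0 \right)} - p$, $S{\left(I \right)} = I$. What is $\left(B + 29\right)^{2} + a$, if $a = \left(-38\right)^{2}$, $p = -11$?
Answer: $3044$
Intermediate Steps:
$a = 1444$
$B = 11$ ($B = \left(-1 + 2\right) \left(2 - 2\right) 0 - -11 = 1 \cdot 0 \cdot 0 + 11 = 0 \cdot 0 + 11 = 0 + 11 = 11$)
$\left(B + 29\right)^{2} + a = \left(11 + 29\right)^{2} + 1444 = 40^{2} + 1444 = 1600 + 1444 = 3044$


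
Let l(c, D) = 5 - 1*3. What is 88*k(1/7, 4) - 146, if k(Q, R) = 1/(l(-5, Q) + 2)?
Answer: -124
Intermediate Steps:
l(c, D) = 2 (l(c, D) = 5 - 3 = 2)
k(Q, R) = 1/4 (k(Q, R) = 1/(2 + 2) = 1/4)
88*k(1/7, 4) - 146 = 88*(1/4) - 146 = 22 - 146 = -124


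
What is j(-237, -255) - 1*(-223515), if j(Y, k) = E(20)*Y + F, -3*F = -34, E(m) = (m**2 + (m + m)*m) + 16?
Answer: -193997/3 ≈ -64666.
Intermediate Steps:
E(m) = 16 + 3*m**2 (E(m) = (m**2 + (2*m)*m) + 16 = (m**2 + 2*m**2) + 16 = 3*m**2 + 16 = 16 + 3*m**2)
F = 34/3 (F = -1/3*(-34) = 34/3 ≈ 11.333)
j(Y, k) = 34/3 + 1216*Y (j(Y, k) = (16 + 3*20**2)*Y + 34/3 = (16 + 3*400)*Y + 34/3 = (16 + 1200)*Y + 34/3 = 1216*Y + 34/3 = 34/3 + 1216*Y)
j(-237, -255) - 1*(-223515) = (34/3 + 1216*(-237)) - 1*(-223515) = (34/3 - 288192) + 223515 = -864542/3 + 223515 = -193997/3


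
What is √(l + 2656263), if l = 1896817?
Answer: 14*√23230 ≈ 2133.8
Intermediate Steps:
√(l + 2656263) = √(1896817 + 2656263) = √4553080 = 14*√23230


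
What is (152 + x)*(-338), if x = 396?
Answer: -185224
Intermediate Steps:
(152 + x)*(-338) = (152 + 396)*(-338) = 548*(-338) = -185224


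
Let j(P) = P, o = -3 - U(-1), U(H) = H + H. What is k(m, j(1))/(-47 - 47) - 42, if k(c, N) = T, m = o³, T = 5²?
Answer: -3973/94 ≈ -42.266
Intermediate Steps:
U(H) = 2*H
o = -1 (o = -3 - 2*(-1) = -3 - 1*(-2) = -3 + 2 = -1)
T = 25
m = -1 (m = (-1)³ = -1)
k(c, N) = 25
k(m, j(1))/(-47 - 47) - 42 = 25/(-47 - 47) - 42 = 25/(-94) - 42 = 25*(-1/94) - 42 = -25/94 - 42 = -3973/94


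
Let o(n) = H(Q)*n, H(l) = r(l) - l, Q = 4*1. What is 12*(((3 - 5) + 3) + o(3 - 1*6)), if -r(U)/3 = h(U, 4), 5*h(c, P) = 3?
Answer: 1104/5 ≈ 220.80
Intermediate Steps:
h(c, P) = 3/5 (h(c, P) = (1/5)*3 = 3/5)
r(U) = -9/5 (r(U) = -3*3/5 = -9/5)
Q = 4
H(l) = -9/5 - l
o(n) = -29*n/5 (o(n) = (-9/5 - 1*4)*n = (-9/5 - 4)*n = -29*n/5)
12*(((3 - 5) + 3) + o(3 - 1*6)) = 12*(((3 - 5) + 3) - 29*(3 - 1*6)/5) = 12*((-2 + 3) - 29*(3 - 6)/5) = 12*(1 - 29/5*(-3)) = 12*(1 + 87/5) = 12*(92/5) = 1104/5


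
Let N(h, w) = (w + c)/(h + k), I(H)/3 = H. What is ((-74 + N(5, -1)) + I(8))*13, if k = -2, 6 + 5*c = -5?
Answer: -9958/15 ≈ -663.87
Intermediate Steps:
c = -11/5 (c = -6/5 + (1/5)*(-5) = -6/5 - 1 = -11/5 ≈ -2.2000)
I(H) = 3*H
N(h, w) = (-11/5 + w)/(-2 + h) (N(h, w) = (w - 11/5)/(h - 2) = (-11/5 + w)/(-2 + h))
((-74 + N(5, -1)) + I(8))*13 = ((-74 + (-11/5 - 1)/(-2 + 5)) + 3*8)*13 = ((-74 - 16/5/3) + 24)*13 = ((-74 + (1/3)*(-16/5)) + 24)*13 = ((-74 - 16/15) + 24)*13 = (-1126/15 + 24)*13 = -766/15*13 = -9958/15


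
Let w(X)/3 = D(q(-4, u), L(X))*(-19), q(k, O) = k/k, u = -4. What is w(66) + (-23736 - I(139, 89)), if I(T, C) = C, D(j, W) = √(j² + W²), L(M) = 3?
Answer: -23825 - 57*√10 ≈ -24005.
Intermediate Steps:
q(k, O) = 1
D(j, W) = √(W² + j²)
w(X) = -57*√10 (w(X) = 3*(√(3² + 1²)*(-19)) = 3*(√(9 + 1)*(-19)) = 3*(√10*(-19)) = 3*(-19*√10) = -57*√10)
w(66) + (-23736 - I(139, 89)) = -57*√10 + (-23736 - 1*89) = -57*√10 + (-23736 - 89) = -57*√10 - 23825 = -23825 - 57*√10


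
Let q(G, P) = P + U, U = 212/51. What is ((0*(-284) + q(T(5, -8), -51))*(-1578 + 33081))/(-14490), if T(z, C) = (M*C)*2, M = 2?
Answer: 25086889/246330 ≈ 101.84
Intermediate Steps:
U = 212/51 (U = 212*(1/51) = 212/51 ≈ 4.1569)
T(z, C) = 4*C (T(z, C) = (2*C)*2 = 4*C)
q(G, P) = 212/51 + P (q(G, P) = P + 212/51 = 212/51 + P)
((0*(-284) + q(T(5, -8), -51))*(-1578 + 33081))/(-14490) = ((0*(-284) + (212/51 - 51))*(-1578 + 33081))/(-14490) = ((0 - 2389/51)*31503)*(-1/14490) = -2389/51*31503*(-1/14490) = -25086889/17*(-1/14490) = 25086889/246330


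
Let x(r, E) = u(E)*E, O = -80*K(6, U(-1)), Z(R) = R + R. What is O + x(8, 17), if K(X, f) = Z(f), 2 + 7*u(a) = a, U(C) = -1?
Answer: 1375/7 ≈ 196.43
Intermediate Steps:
u(a) = -2/7 + a/7
Z(R) = 2*R
K(X, f) = 2*f
O = 160 (O = -160*(-1) = -80*(-2) = 160)
x(r, E) = E*(-2/7 + E/7) (x(r, E) = (-2/7 + E/7)*E = E*(-2/7 + E/7))
O + x(8, 17) = 160 + (1/7)*17*(-2 + 17) = 160 + (1/7)*17*15 = 160 + 255/7 = 1375/7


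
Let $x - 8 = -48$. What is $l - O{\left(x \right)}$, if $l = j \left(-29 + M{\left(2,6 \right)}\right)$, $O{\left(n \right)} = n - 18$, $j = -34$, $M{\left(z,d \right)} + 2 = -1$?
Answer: $1146$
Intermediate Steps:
$x = -40$ ($x = 8 - 48 = -40$)
$M{\left(z,d \right)} = -3$ ($M{\left(z,d \right)} = -2 - 1 = -3$)
$O{\left(n \right)} = -18 + n$
$l = 1088$ ($l = - 34 \left(-29 - 3\right) = \left(-34\right) \left(-32\right) = 1088$)
$l - O{\left(x \right)} = 1088 - \left(-18 - 40\right) = 1088 - -58 = 1088 + 58 = 1146$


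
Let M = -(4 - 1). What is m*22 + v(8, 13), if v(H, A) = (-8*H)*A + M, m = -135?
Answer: -3805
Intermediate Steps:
M = -3 (M = -1*3 = -3)
v(H, A) = -3 - 8*A*H (v(H, A) = (-8*H)*A - 3 = -8*A*H - 3 = -3 - 8*A*H)
m*22 + v(8, 13) = -135*22 + (-3 - 8*13*8) = -2970 + (-3 - 832) = -2970 - 835 = -3805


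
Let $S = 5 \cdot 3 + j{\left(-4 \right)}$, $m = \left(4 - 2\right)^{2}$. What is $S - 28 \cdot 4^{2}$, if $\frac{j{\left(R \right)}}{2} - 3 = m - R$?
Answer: $-411$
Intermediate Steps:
$m = 4$ ($m = 2^{2} = 4$)
$j{\left(R \right)} = 14 - 2 R$ ($j{\left(R \right)} = 6 + 2 \left(4 - R\right) = 6 - \left(-8 + 2 R\right) = 14 - 2 R$)
$S = 37$ ($S = 5 \cdot 3 + \left(14 - -8\right) = 15 + \left(14 + 8\right) = 15 + 22 = 37$)
$S - 28 \cdot 4^{2} = 37 - 28 \cdot 4^{2} = 37 - 448 = -411$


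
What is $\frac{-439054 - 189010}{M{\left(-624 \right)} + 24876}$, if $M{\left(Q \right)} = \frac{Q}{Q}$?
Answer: $- \frac{628064}{24877} \approx -25.247$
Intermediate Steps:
$M{\left(Q \right)} = 1$
$\frac{-439054 - 189010}{M{\left(-624 \right)} + 24876} = \frac{-439054 - 189010}{1 + 24876} = - \frac{628064}{24877}$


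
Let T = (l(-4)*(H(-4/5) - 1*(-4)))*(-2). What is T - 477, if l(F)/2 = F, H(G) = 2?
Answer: -381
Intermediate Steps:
l(F) = 2*F
T = 96 (T = ((2*(-4))*(2 - 1*(-4)))*(-2) = -8*(2 + 4)*(-2) = -8*6*(-2) = -48*(-2) = 96)
T - 477 = 96 - 477 = -381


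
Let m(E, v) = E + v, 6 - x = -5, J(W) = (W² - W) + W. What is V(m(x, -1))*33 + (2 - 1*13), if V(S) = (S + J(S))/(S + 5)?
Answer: 231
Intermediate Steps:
J(W) = W²
x = 11 (x = 6 - 1*(-5) = 6 + 5 = 11)
V(S) = (S + S²)/(5 + S) (V(S) = (S + S²)/(S + 5) = (S + S²)/(5 + S))
V(m(x, -1))*33 + (2 - 1*13) = ((11 - 1)*(1 + (11 - 1))/(5 + (11 - 1)))*33 + (2 - 1*13) = (10*(1 + 10)/(5 + 10))*33 + (2 - 13) = (10*11/15)*33 - 11 = (10*(1/15)*11)*33 - 11 = (22/3)*33 - 11 = 242 - 11 = 231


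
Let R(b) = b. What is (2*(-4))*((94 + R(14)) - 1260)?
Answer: 9216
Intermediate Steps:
(2*(-4))*((94 + R(14)) - 1260) = (2*(-4))*((94 + 14) - 1260) = -8*(108 - 1260) = -8*(-1152) = 9216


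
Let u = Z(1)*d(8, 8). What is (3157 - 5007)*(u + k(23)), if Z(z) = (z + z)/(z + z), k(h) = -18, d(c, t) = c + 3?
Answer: 12950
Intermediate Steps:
d(c, t) = 3 + c
Z(z) = 1 (Z(z) = (2*z)/((2*z)) = (2*z)*(1/(2*z)) = 1)
u = 11 (u = 1*(3 + 8) = 1*11 = 11)
(3157 - 5007)*(u + k(23)) = (3157 - 5007)*(11 - 18) = -1850*(-7) = 12950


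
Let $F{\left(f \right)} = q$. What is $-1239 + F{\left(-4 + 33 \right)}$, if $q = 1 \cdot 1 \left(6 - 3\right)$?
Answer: $-1236$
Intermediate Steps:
$q = 3$ ($q = 1 \cdot 3 = 3$)
$F{\left(f \right)} = 3$
$-1239 + F{\left(-4 + 33 \right)} = -1239 + 3 = -1236$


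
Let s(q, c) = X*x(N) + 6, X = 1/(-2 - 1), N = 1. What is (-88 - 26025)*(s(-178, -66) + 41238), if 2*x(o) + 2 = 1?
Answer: -6462053545/6 ≈ -1.0770e+9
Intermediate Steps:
x(o) = -½ (x(o) = -1 + (½)*1 = -1 + ½ = -½)
X = -⅓ (X = 1/(-3) = -⅓ ≈ -0.33333)
s(q, c) = 37/6 (s(q, c) = -⅓*(-½) + 6 = ⅙ + 6 = 37/6)
(-88 - 26025)*(s(-178, -66) + 41238) = (-88 - 26025)*(37/6 + 41238) = -26113*247465/6 = -6462053545/6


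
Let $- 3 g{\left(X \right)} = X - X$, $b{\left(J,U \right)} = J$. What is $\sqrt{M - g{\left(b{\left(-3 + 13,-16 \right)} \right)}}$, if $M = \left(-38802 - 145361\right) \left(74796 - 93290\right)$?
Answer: $7 \sqrt{69508378} \approx 58360.0$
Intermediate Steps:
$g{\left(X \right)} = 0$ ($g{\left(X \right)} = - \frac{X - X}{3} = \left(- \frac{1}{3}\right) 0 = 0$)
$M = 3405910522$ ($M = \left(-184163\right) \left(-18494\right) = 3405910522$)
$\sqrt{M - g{\left(b{\left(-3 + 13,-16 \right)} \right)}} = \sqrt{3405910522 - 0} = \sqrt{3405910522 + 0} = \sqrt{3405910522} = 7 \sqrt{69508378}$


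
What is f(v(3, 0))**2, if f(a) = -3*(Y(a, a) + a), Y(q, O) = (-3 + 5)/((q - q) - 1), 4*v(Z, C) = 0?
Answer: 36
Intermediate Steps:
v(Z, C) = 0 (v(Z, C) = (1/4)*0 = 0)
Y(q, O) = -2 (Y(q, O) = 2/(0 - 1) = 2/(-1) = 2*(-1) = -2)
f(a) = 6 - 3*a (f(a) = -3*(-2 + a) = 6 - 3*a)
f(v(3, 0))**2 = (6 - 3*0)**2 = (6 + 0)**2 = 6**2 = 36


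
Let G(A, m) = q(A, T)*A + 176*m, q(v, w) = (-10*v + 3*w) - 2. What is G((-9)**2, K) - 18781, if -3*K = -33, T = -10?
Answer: -85047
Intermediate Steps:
q(v, w) = -2 - 10*v + 3*w
K = 11 (K = -1/3*(-33) = 11)
G(A, m) = 176*m + A*(-32 - 10*A) (G(A, m) = (-2 - 10*A + 3*(-10))*A + 176*m = (-2 - 10*A - 30)*A + 176*m = (-32 - 10*A)*A + 176*m = A*(-32 - 10*A) + 176*m = 176*m + A*(-32 - 10*A))
G((-9)**2, K) - 18781 = (176*11 - 2*(-9)**2*(16 + 5*(-9)**2)) - 18781 = (1936 - 2*81*(16 + 5*81)) - 18781 = (1936 - 2*81*(16 + 405)) - 18781 = (1936 - 2*81*421) - 18781 = (1936 - 68202) - 18781 = -66266 - 18781 = -85047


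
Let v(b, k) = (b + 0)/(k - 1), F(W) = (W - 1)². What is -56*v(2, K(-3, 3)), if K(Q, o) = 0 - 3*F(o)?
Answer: 112/13 ≈ 8.6154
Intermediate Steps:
F(W) = (-1 + W)²
K(Q, o) = -3*(-1 + o)² (K(Q, o) = 0 - 3*(-1 + o)² = -3*(-1 + o)²)
v(b, k) = b/(-1 + k)
-56*v(2, K(-3, 3)) = -112/(-1 - 3*(-1 + 3)²) = -112/(-1 - 3*2²) = -112/(-1 - 3*4) = -112/(-1 - 12) = -112/(-13) = -112*(-1)/13 = -56*(-2/13) = 112/13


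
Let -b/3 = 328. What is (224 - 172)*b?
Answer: -51168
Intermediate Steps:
b = -984 (b = -3*328 = -984)
(224 - 172)*b = (224 - 172)*(-984) = 52*(-984) = -51168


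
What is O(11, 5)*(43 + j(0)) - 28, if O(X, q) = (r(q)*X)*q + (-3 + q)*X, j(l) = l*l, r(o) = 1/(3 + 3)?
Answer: 7873/6 ≈ 1312.2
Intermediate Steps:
r(o) = 1/6
j(l) = l**2
O(X, q) = X*(-3 + q) + X*q/6 (O(X, q) = (X/6)*q + (-3 + q)*X = X*q/6 + X*(-3 + q) = X*(-3 + q) + X*q/6)
O(11, 5)*(43 + j(0)) - 28 = ((1/6)*11*(-18 + 7*5))*(43 + 0**2) - 28 = ((1/6)*11*(-18 + 35))*(43 + 0) - 28 = ((1/6)*11*17)*43 - 28 = (187/6)*43 - 28 = 8041/6 - 28 = 7873/6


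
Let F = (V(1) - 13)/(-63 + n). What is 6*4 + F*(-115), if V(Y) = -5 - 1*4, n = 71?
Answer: 1361/4 ≈ 340.25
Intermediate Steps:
V(Y) = -9 (V(Y) = -5 - 4 = -9)
F = -11/4 (F = (-9 - 13)/(-63 + 71) = -22/8 = -22*⅛ = -11/4 ≈ -2.7500)
6*4 + F*(-115) = 6*4 - 11/4*(-115) = 24 + 1265/4 = 1361/4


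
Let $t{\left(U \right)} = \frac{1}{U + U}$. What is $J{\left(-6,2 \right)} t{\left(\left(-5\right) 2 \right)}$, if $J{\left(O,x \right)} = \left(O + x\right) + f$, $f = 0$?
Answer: $\frac{1}{5} \approx 0.2$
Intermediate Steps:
$t{\left(U \right)} = \frac{1}{2 U}$
$J{\left(O,x \right)} = O + x$ ($J{\left(O,x \right)} = \left(O + x\right) + 0 = O + x$)
$J{\left(-6,2 \right)} t{\left(\left(-5\right) 2 \right)} = \left(-6 + 2\right) \frac{1}{2 \left(\left(-5\right) 2\right)} = - 4 \frac{1}{2 \left(-10\right)} = - 4 \cdot \frac{1}{2} \left(- \frac{1}{10}\right) = \left(-4\right) \left(- \frac{1}{20}\right) = \frac{1}{5}$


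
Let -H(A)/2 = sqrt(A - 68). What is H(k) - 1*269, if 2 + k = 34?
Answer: -269 - 12*I ≈ -269.0 - 12.0*I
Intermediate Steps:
k = 32 (k = -2 + 34 = 32)
H(A) = -2*sqrt(-68 + A) (H(A) = -2*sqrt(A - 68) = -2*sqrt(-68 + A))
H(k) - 1*269 = -2*sqrt(-68 + 32) - 1*269 = -12*I - 269 = -269 - 12*I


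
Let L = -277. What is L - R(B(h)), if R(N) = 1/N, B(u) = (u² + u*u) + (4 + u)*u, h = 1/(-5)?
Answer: -4684/17 ≈ -275.53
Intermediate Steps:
h = -⅕ ≈ -0.20000
B(u) = 2*u² + u*(4 + u) (B(u) = (u² + u²) + u*(4 + u) = 2*u² + u*(4 + u))
L - R(B(h)) = -277 - 1/((-(4 + 3*(-⅕))/5)) = -277 - 1/((-(4 - ⅗)/5)) = -277 - 1/((-⅕*17/5)) = -277 - 1/(-17/25) = -277 - 1*(-25/17) = -277 + 25/17 = -4684/17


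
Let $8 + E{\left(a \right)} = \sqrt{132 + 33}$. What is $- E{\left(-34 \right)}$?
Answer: $8 - \sqrt{165} \approx -4.8452$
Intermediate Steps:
$E{\left(a \right)} = -8 + \sqrt{165}$ ($E{\left(a \right)} = -8 + \sqrt{132 + 33} = -8 + \sqrt{165}$)
$- E{\left(-34 \right)} = - (-8 + \sqrt{165}) = 8 - \sqrt{165}$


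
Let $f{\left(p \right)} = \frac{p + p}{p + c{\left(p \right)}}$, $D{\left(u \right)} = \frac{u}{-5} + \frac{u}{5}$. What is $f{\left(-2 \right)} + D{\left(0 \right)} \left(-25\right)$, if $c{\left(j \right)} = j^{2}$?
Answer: $-2$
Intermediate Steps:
$D{\left(u \right)} = 0$ ($D{\left(u \right)} = u \left(- \frac{1}{5}\right) + u \frac{1}{5} = - \frac{u}{5} + \frac{u}{5} = 0$)
$f{\left(p \right)} = \frac{2 p}{p + p^{2}}$ ($f{\left(p \right)} = \frac{p + p}{p + p^{2}} = \frac{2 p}{p + p^{2}}$)
$f{\left(-2 \right)} + D{\left(0 \right)} \left(-25\right) = \frac{2}{1 - 2} + 0 \left(-25\right) = \frac{2}{-1} + 0 = 2 \left(-1\right) + 0 = -2 + 0 = -2$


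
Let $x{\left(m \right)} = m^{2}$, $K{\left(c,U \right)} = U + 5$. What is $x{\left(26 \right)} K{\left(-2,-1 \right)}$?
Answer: $2704$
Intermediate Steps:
$K{\left(c,U \right)} = 5 + U$
$x{\left(26 \right)} K{\left(-2,-1 \right)} = 26^{2} \left(5 - 1\right) = 676 \cdot 4 = 2704$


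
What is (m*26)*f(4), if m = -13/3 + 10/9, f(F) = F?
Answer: -3016/9 ≈ -335.11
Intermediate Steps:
m = -29/9 (m = -13*⅓ + 10*(⅑) = -13/3 + 10/9 = -29/9 ≈ -3.2222)
(m*26)*f(4) = -29/9*26*4 = -754/9*4 = -3016/9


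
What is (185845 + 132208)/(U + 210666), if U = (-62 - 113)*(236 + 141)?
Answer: 318053/144691 ≈ 2.1982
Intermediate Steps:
U = -65975 (U = -175*377 = -65975)
(185845 + 132208)/(U + 210666) = (185845 + 132208)/(-65975 + 210666) = 318053/144691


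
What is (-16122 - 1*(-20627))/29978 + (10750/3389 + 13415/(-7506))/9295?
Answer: 4100920122872/27262070108559 ≈ 0.15043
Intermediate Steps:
(-16122 - 1*(-20627))/29978 + (10750/3389 + 13415/(-7506))/9295 = (-16122 + 20627)*(1/29978) + (10750*(1/3389) + 13415*(-1/7506))*(1/9295) = 4505*(1/29978) + (10750/3389 - 13415/7506)*(1/9295) = 4505/29978 + (35226065/25437834)*(1/9295) = 4505/29978 + 7045213/47288933406 = 4100920122872/27262070108559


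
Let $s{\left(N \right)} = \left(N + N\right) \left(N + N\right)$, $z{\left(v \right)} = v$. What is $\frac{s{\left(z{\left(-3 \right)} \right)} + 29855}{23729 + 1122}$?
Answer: $\frac{29891}{24851} \approx 1.2028$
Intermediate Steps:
$s{\left(N \right)} = 4 N^{2}$ ($s{\left(N \right)} = 2 N 2 N = 4 N^{2}$)
$\frac{s{\left(z{\left(-3 \right)} \right)} + 29855}{23729 + 1122} = \frac{4 \left(-3\right)^{2} + 29855}{23729 + 1122} = \frac{4 \cdot 9 + 29855}{24851} = \left(36 + 29855\right) \frac{1}{24851} = 29891 \cdot \frac{1}{24851} = \frac{29891}{24851}$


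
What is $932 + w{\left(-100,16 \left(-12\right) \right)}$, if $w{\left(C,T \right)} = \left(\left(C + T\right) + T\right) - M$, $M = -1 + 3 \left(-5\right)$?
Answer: $464$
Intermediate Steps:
$M = -16$ ($M = -1 - 15 = -16$)
$w{\left(C,T \right)} = 16 + C + 2 T$ ($w{\left(C,T \right)} = \left(\left(C + T\right) + T\right) - -16 = \left(C + 2 T\right) + 16 = 16 + C + 2 T$)
$932 + w{\left(-100,16 \left(-12\right) \right)} = 932 + \left(16 - 100 + 2 \cdot 16 \left(-12\right)\right) = 932 + \left(16 - 100 + 2 \left(-192\right)\right) = 932 - 468 = 464$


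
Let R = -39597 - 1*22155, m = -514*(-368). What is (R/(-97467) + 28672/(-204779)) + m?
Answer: 1258443821474840/6653064931 ≈ 1.8915e+5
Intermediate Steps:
m = 189152
R = -61752 (R = -39597 - 22155 = -61752)
(R/(-97467) + 28672/(-204779)) + m = (-61752/(-97467) + 28672/(-204779)) + 189152 = (-61752*(-1/97467) + 28672*(-1/204779)) + 189152 = (20584/32489 - 28672/204779) + 189152 = 3283646328/6653064931 + 189152 = 1258443821474840/6653064931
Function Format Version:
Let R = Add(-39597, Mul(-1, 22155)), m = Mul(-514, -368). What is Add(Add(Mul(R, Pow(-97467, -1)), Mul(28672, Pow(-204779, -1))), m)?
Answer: Rational(1258443821474840, 6653064931) ≈ 1.8915e+5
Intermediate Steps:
m = 189152
R = -61752 (R = Add(-39597, -22155) = -61752)
Add(Add(Mul(R, Pow(-97467, -1)), Mul(28672, Pow(-204779, -1))), m) = Add(Add(Mul(-61752, Pow(-97467, -1)), Mul(28672, Pow(-204779, -1))), 189152) = Add(Add(Mul(-61752, Rational(-1, 97467)), Mul(28672, Rational(-1, 204779))), 189152) = Add(Add(Rational(20584, 32489), Rational(-28672, 204779)), 189152) = Add(Rational(3283646328, 6653064931), 189152) = Rational(1258443821474840, 6653064931)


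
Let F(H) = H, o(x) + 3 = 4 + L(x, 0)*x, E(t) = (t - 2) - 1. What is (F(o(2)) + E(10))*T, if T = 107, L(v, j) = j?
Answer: 856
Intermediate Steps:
E(t) = -3 + t (E(t) = (-2 + t) - 1 = -3 + t)
o(x) = 1 (o(x) = -3 + (4 + 0*x) = -3 + (4 + 0) = -3 + 4 = 1)
(F(o(2)) + E(10))*T = (1 + (-3 + 10))*107 = (1 + 7)*107 = 8*107 = 856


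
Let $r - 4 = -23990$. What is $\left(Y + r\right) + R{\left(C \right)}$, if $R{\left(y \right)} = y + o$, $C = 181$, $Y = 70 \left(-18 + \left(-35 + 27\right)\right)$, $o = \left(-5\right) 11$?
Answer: $-25680$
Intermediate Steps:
$o = -55$
$Y = -1820$ ($Y = 70 \left(-18 - 8\right) = 70 \left(-26\right) = -1820$)
$r = -23986$ ($r = 4 - 23990 = -23986$)
$R{\left(y \right)} = -55 + y$ ($R{\left(y \right)} = y - 55 = -55 + y$)
$\left(Y + r\right) + R{\left(C \right)} = \left(-1820 - 23986\right) + \left(-55 + 181\right) = -25806 + 126 = -25680$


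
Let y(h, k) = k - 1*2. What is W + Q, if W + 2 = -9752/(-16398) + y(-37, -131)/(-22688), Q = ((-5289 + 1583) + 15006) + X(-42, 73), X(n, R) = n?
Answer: 2093940590627/186018912 ≈ 11257.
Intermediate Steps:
y(h, k) = -2 + k (y(h, k) = k - 2 = -2 + k)
Q = 11258 (Q = ((-5289 + 1583) + 15006) - 42 = (-3706 + 15006) - 42 = 11300 - 42 = 11258)
W = -260320669/186018912 (W = -2 + (-9752/(-16398) + (-2 - 131)/(-22688)) = -2 + (-9752*(-1/16398) - 133*(-1/22688)) = -2 + (4876/8199 + 133/22688) = -2 + 111717155/186018912 = -260320669/186018912 ≈ -1.3994)
W + Q = -260320669/186018912 + 11258 = 2093940590627/186018912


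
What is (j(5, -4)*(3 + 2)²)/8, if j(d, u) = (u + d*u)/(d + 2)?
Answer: -75/7 ≈ -10.714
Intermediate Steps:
j(d, u) = (u + d*u)/(2 + d)
(j(5, -4)*(3 + 2)²)/8 = ((-4*(1 + 5)/(2 + 5))*(3 + 2)²)/8 = (-4*6/7*5²)/8 = (-4*⅐*6*25)/8 = (-24/7*25)/8 = (⅛)*(-600/7) = -75/7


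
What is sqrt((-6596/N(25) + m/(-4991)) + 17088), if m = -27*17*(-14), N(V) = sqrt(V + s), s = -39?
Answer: sqrt(425631391962 + 11736206734*I*sqrt(14))/4991 ≈ 130.89 + 6.7341*I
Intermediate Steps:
N(V) = sqrt(-39 + V) (N(V) = sqrt(V - 39) = sqrt(-39 + V))
m = 6426 (m = -459*(-14) = 6426)
sqrt((-6596/N(25) + m/(-4991)) + 17088) = sqrt((-6596/sqrt(-39 + 25) + 6426/(-4991)) + 17088) = sqrt((-6596*(-I*sqrt(14)/14) + 6426*(-1/4991)) + 17088) = sqrt((-6596*(-I*sqrt(14)/14) - 918/713) + 17088) = sqrt((-(-3298)*I*sqrt(14)/7 - 918/713) + 17088) = sqrt((3298*I*sqrt(14)/7 - 918/713) + 17088) = sqrt((-918/713 + 3298*I*sqrt(14)/7) + 17088) = sqrt(12182826/713 + 3298*I*sqrt(14)/7)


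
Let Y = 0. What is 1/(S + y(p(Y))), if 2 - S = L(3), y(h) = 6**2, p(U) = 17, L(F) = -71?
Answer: 1/109 ≈ 0.0091743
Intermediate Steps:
y(h) = 36
S = 73 (S = 2 - 1*(-71) = 2 + 71 = 73)
1/(S + y(p(Y))) = 1/(73 + 36) = 1/109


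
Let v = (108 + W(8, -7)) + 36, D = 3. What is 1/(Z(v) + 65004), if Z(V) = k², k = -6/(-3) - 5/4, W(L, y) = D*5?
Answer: 16/1040073 ≈ 1.5384e-5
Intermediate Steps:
W(L, y) = 15 (W(L, y) = 3*5 = 15)
v = 159 (v = (108 + 15) + 36 = 123 + 36 = 159)
k = ¾ (k = -6*(-⅓) - 5*¼ = 2 - 5/4 = ¾ ≈ 0.75000)
Z(V) = 9/16 (Z(V) = (¾)² = 9/16)
1/(Z(v) + 65004) = 1/(9/16 + 65004) = 1/(1040073/16) = 16/1040073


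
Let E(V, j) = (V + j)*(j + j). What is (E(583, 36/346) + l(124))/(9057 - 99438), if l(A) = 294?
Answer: -4143566/901670983 ≈ -0.0045954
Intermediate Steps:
E(V, j) = 2*j*(V + j) (E(V, j) = (V + j)*(2*j) = 2*j*(V + j))
(E(583, 36/346) + l(124))/(9057 - 99438) = (2*(36/346)*(583 + 36/346) + 294)/(9057 - 99438) = (2*(36*(1/346))*(583 + 36*(1/346)) + 294)/(-90381) = (2*(18/173)*(583 + 18/173) + 294)*(-1/90381) = (2*(18/173)*(100877/173) + 294)*(-1/90381) = (3631572/29929 + 294)*(-1/90381) = (12430698/29929)*(-1/90381) = -4143566/901670983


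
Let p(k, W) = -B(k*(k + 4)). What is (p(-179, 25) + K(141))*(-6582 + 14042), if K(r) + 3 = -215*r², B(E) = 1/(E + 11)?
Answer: -249803997967385/7834 ≈ -3.1887e+10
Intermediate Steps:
B(E) = 1/(11 + E)
K(r) = -3 - 215*r²
p(k, W) = -1/(11 + k*(4 + k)) (p(k, W) = -1/(11 + k*(k + 4)) = -1/(11 + k*(4 + k)))
(p(-179, 25) + K(141))*(-6582 + 14042) = (-1/(11 - 179*(4 - 179)) + (-3 - 215*141²))*(-6582 + 14042) = (-1/(11 - 179*(-175)) + (-3 - 215*19881))*7460 = (-1/(11 + 31325) + (-3 - 4274415))*7460 = (-1/31336 - 4274418)*7460 = -133943162449/31336*7460 = -249803997967385/7834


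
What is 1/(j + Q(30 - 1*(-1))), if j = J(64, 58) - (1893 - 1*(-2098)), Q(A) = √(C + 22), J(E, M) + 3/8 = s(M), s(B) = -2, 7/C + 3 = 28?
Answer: -6389400/25515234577 - 320*√557/25515234577 ≈ -0.00025071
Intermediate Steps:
C = 7/25 (C = 7/(-3 + 28) = 7/25 ≈ 0.28000)
J(E, M) = -19/8 (J(E, M) = -3/8 - 2 = -19/8)
Q(A) = √557/5 (Q(A) = √(7/25 + 22) = √(557/25) = √557/5)
j = -31947/8 (j = -19/8 - (1893 - 1*(-2098)) = -19/8 - (1893 + 2098) = -19/8 - 1*3991 = -19/8 - 3991 = -31947/8 ≈ -3993.4)
1/(j + Q(30 - 1*(-1))) = 1/(-31947/8 + √557/5)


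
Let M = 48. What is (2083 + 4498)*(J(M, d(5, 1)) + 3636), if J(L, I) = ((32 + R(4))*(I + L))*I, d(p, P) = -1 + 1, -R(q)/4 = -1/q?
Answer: 23928516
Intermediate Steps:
R(q) = 4/q (R(q) = -(-4)/q = 4/q)
d(p, P) = 0
J(L, I) = I*(33*I + 33*L) (J(L, I) = ((32 + 4/4)*(I + L))*I = ((32 + 4*(¼))*(I + L))*I = ((32 + 1)*(I + L))*I = (33*(I + L))*I = (33*I + 33*L)*I = I*(33*I + 33*L))
(2083 + 4498)*(J(M, d(5, 1)) + 3636) = (2083 + 4498)*(33*0*(0 + 48) + 3636) = 6581*(33*0*48 + 3636) = 6581*(0 + 3636) = 6581*3636 = 23928516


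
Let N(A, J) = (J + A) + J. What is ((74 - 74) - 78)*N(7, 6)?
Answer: -1482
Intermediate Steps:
N(A, J) = A + 2*J (N(A, J) = (A + J) + J = A + 2*J)
((74 - 74) - 78)*N(7, 6) = ((74 - 74) - 78)*(7 + 2*6) = (0 - 78)*(7 + 12) = -78*19 = -1482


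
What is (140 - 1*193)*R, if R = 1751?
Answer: -92803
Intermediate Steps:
(140 - 1*193)*R = (140 - 1*193)*1751 = (140 - 193)*1751 = -53*1751 = -92803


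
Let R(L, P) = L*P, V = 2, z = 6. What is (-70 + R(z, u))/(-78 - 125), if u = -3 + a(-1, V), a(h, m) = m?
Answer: 76/203 ≈ 0.37438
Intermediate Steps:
u = -1 (u = -3 + 2 = -1)
(-70 + R(z, u))/(-78 - 125) = (-70 + 6*(-1))/(-78 - 125) = (-70 - 6)/(-203) = -1/203*(-76) = 76/203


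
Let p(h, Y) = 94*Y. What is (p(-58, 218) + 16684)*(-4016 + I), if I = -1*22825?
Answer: -997841016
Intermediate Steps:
I = -22825
(p(-58, 218) + 16684)*(-4016 + I) = (94*218 + 16684)*(-4016 - 22825) = (20492 + 16684)*(-26841) = 37176*(-26841) = -997841016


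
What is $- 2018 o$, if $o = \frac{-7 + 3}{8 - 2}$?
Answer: $\frac{4036}{3} \approx 1345.3$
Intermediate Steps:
$o = - \frac{2}{3}$ ($o = - \frac{4}{6} = \left(-4\right) \frac{1}{6} = - \frac{2}{3} \approx -0.66667$)
$- 2018 o = \left(-2018\right) \left(- \frac{2}{3}\right) = \frac{4036}{3}$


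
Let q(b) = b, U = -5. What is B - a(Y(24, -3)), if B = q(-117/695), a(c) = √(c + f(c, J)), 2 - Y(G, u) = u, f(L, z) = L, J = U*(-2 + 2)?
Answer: -117/695 - √10 ≈ -3.3306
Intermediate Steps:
J = 0 (J = -5*(-2 + 2) = -5*0 = 0)
Y(G, u) = 2 - u
a(c) = √2*√c (a(c) = √(c + c) = √(2*c) = √2*√c)
B = -117/695 ≈ -0.16835
B - a(Y(24, -3)) = -117/695 - √2*√(2 - 1*(-3)) = -117/695 - √2*√(2 + 3) = -117/695 - √2*√5 = -117/695 - √10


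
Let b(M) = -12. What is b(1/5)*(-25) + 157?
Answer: 457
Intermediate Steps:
b(1/5)*(-25) + 157 = -12*(-25) + 157 = 300 + 157 = 457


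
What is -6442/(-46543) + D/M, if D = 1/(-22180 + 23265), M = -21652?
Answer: 21619731871/156201100580 ≈ 0.13841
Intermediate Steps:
D = 1/1085 ≈ 0.00092166
-6442/(-46543) + D/M = -6442/(-46543) + (1/1085)/(-21652) = -6442*(-1/46543) + (1/1085)*(-1/21652) = 6442/46543 - 1/23492420 = 21619731871/156201100580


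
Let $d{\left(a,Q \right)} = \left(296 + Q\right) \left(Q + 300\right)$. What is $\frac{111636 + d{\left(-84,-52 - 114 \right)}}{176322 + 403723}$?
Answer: $\frac{129056}{580045} \approx 0.22249$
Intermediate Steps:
$d{\left(a,Q \right)} = \left(296 + Q\right) \left(300 + Q\right)$
$\frac{111636 + d{\left(-84,-52 - 114 \right)}}{176322 + 403723} = \frac{111636 + \left(88800 + \left(-52 - 114\right)^{2} + 596 \left(-52 - 114\right)\right)}{176322 + 403723} = \frac{111636 + \left(88800 + \left(-166\right)^{2} + 596 \left(-166\right)\right)}{580045} = \left(111636 + \left(88800 + 27556 - 98936\right)\right) \frac{1}{580045} = \left(111636 + 17420\right) \frac{1}{580045} = 129056 \cdot \frac{1}{580045} = \frac{129056}{580045}$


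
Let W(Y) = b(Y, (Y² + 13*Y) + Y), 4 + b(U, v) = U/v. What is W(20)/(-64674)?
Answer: 15/244324 ≈ 6.1394e-5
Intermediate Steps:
b(U, v) = -4 + U/v
W(Y) = -4 + Y/(Y² + 14*Y) (W(Y) = -4 + Y/((Y² + 13*Y) + Y) = -4 + Y/(Y² + 14*Y))
W(20)/(-64674) = ((-55 - 4*20)/(14 + 20))/(-64674) = ((-55 - 80)/34)*(-1/64674) = ((1/34)*(-135))*(-1/64674) = -135/34*(-1/64674) = 15/244324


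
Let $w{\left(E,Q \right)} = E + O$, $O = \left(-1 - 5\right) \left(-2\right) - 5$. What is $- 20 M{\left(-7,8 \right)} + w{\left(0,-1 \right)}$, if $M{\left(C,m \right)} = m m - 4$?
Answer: $-1193$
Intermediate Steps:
$O = 7$ ($O = \left(-1 - 5\right) \left(-2\right) - 5 = \left(-6\right) \left(-2\right) - 5 = 12 - 5 = 7$)
$w{\left(E,Q \right)} = 7 + E$ ($w{\left(E,Q \right)} = E + 7 = 7 + E$)
$M{\left(C,m \right)} = -4 + m^{2}$ ($M{\left(C,m \right)} = m^{2} - 4 = -4 + m^{2}$)
$- 20 M{\left(-7,8 \right)} + w{\left(0,-1 \right)} = - 20 \left(-4 + 8^{2}\right) + \left(7 + 0\right) = - 20 \left(-4 + 64\right) + 7 = \left(-20\right) 60 + 7 = -1200 + 7 = -1193$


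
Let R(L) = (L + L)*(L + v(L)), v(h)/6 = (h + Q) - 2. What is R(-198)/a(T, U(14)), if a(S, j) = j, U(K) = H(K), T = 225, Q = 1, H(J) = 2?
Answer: 275616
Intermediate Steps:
U(K) = 2
v(h) = -6 + 6*h (v(h) = 6*((h + 1) - 2) = 6*((1 + h) - 2) = 6*(-1 + h) = -6 + 6*h)
R(L) = 2*L*(-6 + 7*L) (R(L) = (L + L)*(L + (-6 + 6*L)) = (2*L)*(-6 + 7*L) = 2*L*(-6 + 7*L))
R(-198)/a(T, U(14)) = (2*(-198)*(-6 + 7*(-198)))/2 = (2*(-198)*(-6 - 1386))*(½) = (2*(-198)*(-1392))*(½) = 551232*(½) = 275616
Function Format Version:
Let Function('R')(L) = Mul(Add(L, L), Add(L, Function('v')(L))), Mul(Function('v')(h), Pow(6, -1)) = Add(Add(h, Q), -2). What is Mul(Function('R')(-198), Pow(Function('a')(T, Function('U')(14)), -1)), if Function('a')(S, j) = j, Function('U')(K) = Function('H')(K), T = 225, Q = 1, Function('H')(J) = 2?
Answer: 275616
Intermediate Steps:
Function('U')(K) = 2
Function('v')(h) = Add(-6, Mul(6, h)) (Function('v')(h) = Mul(6, Add(Add(h, 1), -2)) = Mul(6, Add(Add(1, h), -2)) = Mul(6, Add(-1, h)) = Add(-6, Mul(6, h)))
Function('R')(L) = Mul(2, L, Add(-6, Mul(7, L))) (Function('R')(L) = Mul(Add(L, L), Add(L, Add(-6, Mul(6, L)))) = Mul(Mul(2, L), Add(-6, Mul(7, L))) = Mul(2, L, Add(-6, Mul(7, L))))
Mul(Function('R')(-198), Pow(Function('a')(T, Function('U')(14)), -1)) = Mul(Mul(2, -198, Add(-6, Mul(7, -198))), Pow(2, -1)) = Mul(Mul(2, -198, Add(-6, -1386)), Rational(1, 2)) = Mul(Mul(2, -198, -1392), Rational(1, 2)) = Mul(551232, Rational(1, 2)) = 275616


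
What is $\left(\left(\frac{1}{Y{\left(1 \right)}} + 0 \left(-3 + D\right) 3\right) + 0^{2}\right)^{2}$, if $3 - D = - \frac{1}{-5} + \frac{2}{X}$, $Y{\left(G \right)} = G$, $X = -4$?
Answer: $1$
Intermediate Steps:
$D = \frac{33}{10}$ ($D = 3 - \left(- \frac{1}{-5} + \frac{2}{-4}\right) = 3 - \left(\left(-1\right) \left(- \frac{1}{5}\right) + 2 \left(- \frac{1}{4}\right)\right) = 3 - \left(\frac{1}{5} - \frac{1}{2}\right) = 3 - - \frac{3}{10} = 3 + \frac{3}{10} = \frac{33}{10} \approx 3.3$)
$\left(\left(\frac{1}{Y{\left(1 \right)}} + 0 \left(-3 + D\right) 3\right) + 0^{2}\right)^{2} = \left(\left(1^{-1} + 0 \left(-3 + \frac{33}{10}\right) 3\right) + 0^{2}\right)^{2} = \left(\left(1 + 0 \cdot \frac{3}{10} \cdot 3\right) + 0\right)^{2} = \left(\left(1 + 0 \cdot \frac{9}{10}\right) + 0\right)^{2} = \left(\left(1 + 0\right) + 0\right)^{2} = \left(1 + 0\right)^{2} = 1^{2} = 1$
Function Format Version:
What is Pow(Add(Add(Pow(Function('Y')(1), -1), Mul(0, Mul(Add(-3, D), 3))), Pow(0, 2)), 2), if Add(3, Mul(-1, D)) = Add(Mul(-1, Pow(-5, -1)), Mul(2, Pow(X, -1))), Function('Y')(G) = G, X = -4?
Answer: 1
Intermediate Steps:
D = Rational(33, 10) (D = Add(3, Mul(-1, Add(Mul(-1, Pow(-5, -1)), Mul(2, Pow(-4, -1))))) = Add(3, Mul(-1, Add(Mul(-1, Rational(-1, 5)), Mul(2, Rational(-1, 4))))) = Add(3, Mul(-1, Add(Rational(1, 5), Rational(-1, 2)))) = Add(3, Mul(-1, Rational(-3, 10))) = Add(3, Rational(3, 10)) = Rational(33, 10) ≈ 3.3000)
Pow(Add(Add(Pow(Function('Y')(1), -1), Mul(0, Mul(Add(-3, D), 3))), Pow(0, 2)), 2) = Pow(Add(Add(Pow(1, -1), Mul(0, Mul(Add(-3, Rational(33, 10)), 3))), Pow(0, 2)), 2) = Pow(Add(Add(1, Mul(0, Mul(Rational(3, 10), 3))), 0), 2) = Pow(Add(Add(1, Mul(0, Rational(9, 10))), 0), 2) = Pow(Add(Add(1, 0), 0), 2) = Pow(Add(1, 0), 2) = Pow(1, 2) = 1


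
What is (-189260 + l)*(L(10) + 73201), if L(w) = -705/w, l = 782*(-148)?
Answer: -22304509978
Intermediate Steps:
l = -115736
(-189260 + l)*(L(10) + 73201) = (-189260 - 115736)*(-705/10 + 73201) = -304996*(-705*1/10 + 73201) = -304996*(-141/2 + 73201) = -304996*146261/2 = -22304509978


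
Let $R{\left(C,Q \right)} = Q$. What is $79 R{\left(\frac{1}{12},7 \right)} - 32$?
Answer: $521$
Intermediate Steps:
$79 R{\left(\frac{1}{12},7 \right)} - 32 = 79 \cdot 7 - 32 = 553 - 32 = 521$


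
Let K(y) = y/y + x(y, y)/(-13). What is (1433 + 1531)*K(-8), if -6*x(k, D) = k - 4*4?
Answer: 2052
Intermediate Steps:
x(k, D) = 8/3 - k/6 (x(k, D) = -(k - 4*4)/6 = -(k - 16)/6 = -(-16 + k)/6 = 8/3 - k/6)
K(y) = 31/39 + y/78 (K(y) = y/y + (8/3 - y/6)/(-13) = 1 + (8/3 - y/6)*(-1/13) = 1 + (-8/39 + y/78) = 31/39 + y/78)
(1433 + 1531)*K(-8) = (1433 + 1531)*(31/39 + (1/78)*(-8)) = 2964*(31/39 - 4/39) = 2964*(9/13) = 2052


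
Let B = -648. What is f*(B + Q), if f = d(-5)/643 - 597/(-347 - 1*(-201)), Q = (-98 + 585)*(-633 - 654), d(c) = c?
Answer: -240389176797/93878 ≈ -2.5607e+6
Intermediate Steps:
Q = -626769 (Q = 487*(-1287) = -626769)
f = 383141/93878 (f = -5/643 - 597/(-347 - 1*(-201)) = -5*1/643 - 597/(-347 + 201) = -5/643 - 597/(-146) = -5/643 - 597*(-1/146) = -5/643 + 597/146 = 383141/93878 ≈ 4.0813)
f*(B + Q) = 383141*(-648 - 626769)/93878 = (383141/93878)*(-627417) = -240389176797/93878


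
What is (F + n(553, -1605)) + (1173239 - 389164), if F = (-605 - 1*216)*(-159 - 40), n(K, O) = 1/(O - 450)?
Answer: 1947017969/2055 ≈ 9.4745e+5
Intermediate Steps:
n(K, O) = 1/(-450 + O)
F = 163379 (F = (-605 - 216)*(-199) = -821*(-199) = 163379)
(F + n(553, -1605)) + (1173239 - 389164) = (163379 + 1/(-450 - 1605)) + (1173239 - 389164) = (163379 + 1/(-2055)) + 784075 = (163379 - 1/2055) + 784075 = 335743844/2055 + 784075 = 1947017969/2055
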